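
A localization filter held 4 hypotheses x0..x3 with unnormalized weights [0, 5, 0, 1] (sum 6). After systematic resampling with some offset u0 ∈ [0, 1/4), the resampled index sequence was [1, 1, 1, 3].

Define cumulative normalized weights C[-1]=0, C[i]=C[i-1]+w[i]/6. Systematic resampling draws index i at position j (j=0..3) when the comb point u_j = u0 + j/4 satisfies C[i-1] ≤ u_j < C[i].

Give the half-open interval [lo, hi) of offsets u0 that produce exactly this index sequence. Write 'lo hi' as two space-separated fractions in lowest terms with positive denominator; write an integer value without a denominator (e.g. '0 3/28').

1/12 1/4

C = [0, 5/6, 5/6, 1]
j=0 picked index 1: u0 ∈ [0, 5/6)
j=1 picked index 1: u0 ∈ [-1/4, 7/12)
j=2 picked index 1: u0 ∈ [-1/2, 1/3)
j=3 picked index 3: u0 ∈ [1/12, 1/4)
intersection: [1/12, 1/4)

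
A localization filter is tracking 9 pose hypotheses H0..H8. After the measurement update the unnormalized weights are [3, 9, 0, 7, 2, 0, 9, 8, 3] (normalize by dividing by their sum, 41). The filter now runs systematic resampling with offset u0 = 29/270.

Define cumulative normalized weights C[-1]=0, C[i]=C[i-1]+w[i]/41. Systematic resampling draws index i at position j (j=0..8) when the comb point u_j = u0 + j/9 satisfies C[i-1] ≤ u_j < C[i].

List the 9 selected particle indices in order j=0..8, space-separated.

1 1 3 3 6 6 7 7 8

C = [3/41, 12/41, 12/41, 19/41, 21/41, 21/41, 30/41, 38/41, 1]
j=0: u_0=29/270 ∈ [3/41, 12/41) → index 1
j=1: u_1=59/270 ∈ [3/41, 12/41) → index 1
j=2: u_2=89/270 ∈ [12/41, 19/41) → index 3
j=3: u_3=119/270 ∈ [12/41, 19/41) → index 3
j=4: u_4=149/270 ∈ [21/41, 30/41) → index 6
j=5: u_5=179/270 ∈ [21/41, 30/41) → index 6
j=6: u_6=209/270 ∈ [30/41, 38/41) → index 7
j=7: u_7=239/270 ∈ [30/41, 38/41) → index 7
j=8: u_8=269/270 ∈ [38/41, 1) → index 8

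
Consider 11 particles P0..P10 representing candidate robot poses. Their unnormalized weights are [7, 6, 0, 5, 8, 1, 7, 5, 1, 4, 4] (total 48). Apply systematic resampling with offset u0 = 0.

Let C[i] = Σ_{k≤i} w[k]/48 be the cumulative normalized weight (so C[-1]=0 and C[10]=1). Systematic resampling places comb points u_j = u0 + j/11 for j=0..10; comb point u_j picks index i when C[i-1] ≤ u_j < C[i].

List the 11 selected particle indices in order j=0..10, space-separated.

0 0 1 3 3 4 5 6 7 8 9

C = [7/48, 13/48, 13/48, 3/8, 13/24, 9/16, 17/24, 13/16, 5/6, 11/12, 1]
j=0: u_0=0 ∈ [0, 7/48) → index 0
j=1: u_1=1/11 ∈ [0, 7/48) → index 0
j=2: u_2=2/11 ∈ [7/48, 13/48) → index 1
j=3: u_3=3/11 ∈ [13/48, 3/8) → index 3
j=4: u_4=4/11 ∈ [13/48, 3/8) → index 3
j=5: u_5=5/11 ∈ [3/8, 13/24) → index 4
j=6: u_6=6/11 ∈ [13/24, 9/16) → index 5
j=7: u_7=7/11 ∈ [9/16, 17/24) → index 6
j=8: u_8=8/11 ∈ [17/24, 13/16) → index 7
j=9: u_9=9/11 ∈ [13/16, 5/6) → index 8
j=10: u_10=10/11 ∈ [5/6, 11/12) → index 9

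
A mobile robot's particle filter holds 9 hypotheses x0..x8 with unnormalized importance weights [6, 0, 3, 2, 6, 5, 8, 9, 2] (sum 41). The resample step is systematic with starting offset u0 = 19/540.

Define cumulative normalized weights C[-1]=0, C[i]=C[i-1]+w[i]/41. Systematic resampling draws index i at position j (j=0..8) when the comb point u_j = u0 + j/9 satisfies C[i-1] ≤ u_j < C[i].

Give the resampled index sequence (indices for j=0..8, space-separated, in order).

C = [6/41, 6/41, 9/41, 11/41, 17/41, 22/41, 30/41, 39/41, 1]
j=0: u_0=19/540 ∈ [0, 6/41) → index 0
j=1: u_1=79/540 ∈ [0, 6/41) → index 0
j=2: u_2=139/540 ∈ [9/41, 11/41) → index 3
j=3: u_3=199/540 ∈ [11/41, 17/41) → index 4
j=4: u_4=259/540 ∈ [17/41, 22/41) → index 5
j=5: u_5=319/540 ∈ [22/41, 30/41) → index 6
j=6: u_6=379/540 ∈ [22/41, 30/41) → index 6
j=7: u_7=439/540 ∈ [30/41, 39/41) → index 7
j=8: u_8=499/540 ∈ [30/41, 39/41) → index 7

0 0 3 4 5 6 6 7 7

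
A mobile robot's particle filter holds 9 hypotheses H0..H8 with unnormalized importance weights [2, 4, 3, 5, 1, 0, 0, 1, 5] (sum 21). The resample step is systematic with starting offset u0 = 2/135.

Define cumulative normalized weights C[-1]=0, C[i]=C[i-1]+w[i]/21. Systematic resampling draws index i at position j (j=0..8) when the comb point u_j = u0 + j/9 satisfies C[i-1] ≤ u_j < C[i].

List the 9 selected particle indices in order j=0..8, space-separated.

C = [2/21, 2/7, 3/7, 2/3, 5/7, 5/7, 5/7, 16/21, 1]
j=0: u_0=2/135 ∈ [0, 2/21) → index 0
j=1: u_1=17/135 ∈ [2/21, 2/7) → index 1
j=2: u_2=32/135 ∈ [2/21, 2/7) → index 1
j=3: u_3=47/135 ∈ [2/7, 3/7) → index 2
j=4: u_4=62/135 ∈ [3/7, 2/3) → index 3
j=5: u_5=77/135 ∈ [3/7, 2/3) → index 3
j=6: u_6=92/135 ∈ [2/3, 5/7) → index 4
j=7: u_7=107/135 ∈ [16/21, 1) → index 8
j=8: u_8=122/135 ∈ [16/21, 1) → index 8

0 1 1 2 3 3 4 8 8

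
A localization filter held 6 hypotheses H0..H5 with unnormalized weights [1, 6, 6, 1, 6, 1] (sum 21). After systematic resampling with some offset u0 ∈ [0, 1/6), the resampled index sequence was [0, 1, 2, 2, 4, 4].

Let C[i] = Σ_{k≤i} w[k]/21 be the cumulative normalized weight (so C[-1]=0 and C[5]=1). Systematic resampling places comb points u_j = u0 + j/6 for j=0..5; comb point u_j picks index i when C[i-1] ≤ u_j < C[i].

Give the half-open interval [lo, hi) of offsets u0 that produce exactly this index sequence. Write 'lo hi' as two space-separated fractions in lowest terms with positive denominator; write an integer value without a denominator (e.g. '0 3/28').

0 1/21

C = [1/21, 1/3, 13/21, 2/3, 20/21, 1]
j=0 picked index 0: u0 ∈ [0, 1/21)
j=1 picked index 1: u0 ∈ [-5/42, 1/6)
j=2 picked index 2: u0 ∈ [0, 2/7)
j=3 picked index 2: u0 ∈ [-1/6, 5/42)
j=4 picked index 4: u0 ∈ [0, 2/7)
j=5 picked index 4: u0 ∈ [-1/6, 5/42)
intersection: [0, 1/21)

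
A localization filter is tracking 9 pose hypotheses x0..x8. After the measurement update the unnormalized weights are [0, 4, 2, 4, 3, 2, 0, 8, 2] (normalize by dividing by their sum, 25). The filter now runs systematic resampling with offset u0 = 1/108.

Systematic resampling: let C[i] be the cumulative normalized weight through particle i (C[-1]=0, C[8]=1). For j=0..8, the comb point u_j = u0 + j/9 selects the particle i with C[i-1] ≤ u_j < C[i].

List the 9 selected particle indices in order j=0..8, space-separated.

C = [0, 4/25, 6/25, 2/5, 13/25, 3/5, 3/5, 23/25, 1]
j=0: u_0=1/108 ∈ [0, 4/25) → index 1
j=1: u_1=13/108 ∈ [0, 4/25) → index 1
j=2: u_2=25/108 ∈ [4/25, 6/25) → index 2
j=3: u_3=37/108 ∈ [6/25, 2/5) → index 3
j=4: u_4=49/108 ∈ [2/5, 13/25) → index 4
j=5: u_5=61/108 ∈ [13/25, 3/5) → index 5
j=6: u_6=73/108 ∈ [3/5, 23/25) → index 7
j=7: u_7=85/108 ∈ [3/5, 23/25) → index 7
j=8: u_8=97/108 ∈ [3/5, 23/25) → index 7

1 1 2 3 4 5 7 7 7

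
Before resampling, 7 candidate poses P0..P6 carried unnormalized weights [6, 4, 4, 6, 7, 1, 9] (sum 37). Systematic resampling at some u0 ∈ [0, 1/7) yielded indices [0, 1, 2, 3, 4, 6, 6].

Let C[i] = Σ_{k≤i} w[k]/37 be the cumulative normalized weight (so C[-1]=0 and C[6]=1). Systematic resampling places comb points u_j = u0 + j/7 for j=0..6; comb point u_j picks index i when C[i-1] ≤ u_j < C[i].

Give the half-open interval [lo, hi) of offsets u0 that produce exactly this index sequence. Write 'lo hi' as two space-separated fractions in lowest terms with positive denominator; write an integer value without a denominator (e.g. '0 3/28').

11/259 24/259

C = [6/37, 10/37, 14/37, 20/37, 27/37, 28/37, 1]
j=0 picked index 0: u0 ∈ [0, 6/37)
j=1 picked index 1: u0 ∈ [5/259, 33/259)
j=2 picked index 2: u0 ∈ [-4/259, 24/259)
j=3 picked index 3: u0 ∈ [-13/259, 29/259)
j=4 picked index 4: u0 ∈ [-8/259, 41/259)
j=5 picked index 6: u0 ∈ [11/259, 2/7)
j=6 picked index 6: u0 ∈ [-26/259, 1/7)
intersection: [11/259, 24/259)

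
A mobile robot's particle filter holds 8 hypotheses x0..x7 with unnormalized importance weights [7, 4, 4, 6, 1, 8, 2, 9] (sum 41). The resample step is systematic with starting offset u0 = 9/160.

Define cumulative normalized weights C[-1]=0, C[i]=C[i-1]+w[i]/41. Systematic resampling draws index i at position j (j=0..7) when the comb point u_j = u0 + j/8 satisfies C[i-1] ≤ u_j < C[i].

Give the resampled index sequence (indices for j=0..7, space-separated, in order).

0 1 2 3 5 5 7 7

C = [7/41, 11/41, 15/41, 21/41, 22/41, 30/41, 32/41, 1]
j=0: u_0=9/160 ∈ [0, 7/41) → index 0
j=1: u_1=29/160 ∈ [7/41, 11/41) → index 1
j=2: u_2=49/160 ∈ [11/41, 15/41) → index 2
j=3: u_3=69/160 ∈ [15/41, 21/41) → index 3
j=4: u_4=89/160 ∈ [22/41, 30/41) → index 5
j=5: u_5=109/160 ∈ [22/41, 30/41) → index 5
j=6: u_6=129/160 ∈ [32/41, 1) → index 7
j=7: u_7=149/160 ∈ [32/41, 1) → index 7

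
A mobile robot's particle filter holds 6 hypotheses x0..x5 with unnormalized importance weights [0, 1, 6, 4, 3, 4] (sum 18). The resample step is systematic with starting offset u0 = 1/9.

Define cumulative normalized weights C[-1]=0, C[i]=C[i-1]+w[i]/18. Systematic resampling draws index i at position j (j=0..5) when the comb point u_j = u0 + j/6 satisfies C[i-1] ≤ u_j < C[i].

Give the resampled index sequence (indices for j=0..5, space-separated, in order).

2 2 3 4 5 5

C = [0, 1/18, 7/18, 11/18, 7/9, 1]
j=0: u_0=1/9 ∈ [1/18, 7/18) → index 2
j=1: u_1=5/18 ∈ [1/18, 7/18) → index 2
j=2: u_2=4/9 ∈ [7/18, 11/18) → index 3
j=3: u_3=11/18 ∈ [11/18, 7/9) → index 4
j=4: u_4=7/9 ∈ [7/9, 1) → index 5
j=5: u_5=17/18 ∈ [7/9, 1) → index 5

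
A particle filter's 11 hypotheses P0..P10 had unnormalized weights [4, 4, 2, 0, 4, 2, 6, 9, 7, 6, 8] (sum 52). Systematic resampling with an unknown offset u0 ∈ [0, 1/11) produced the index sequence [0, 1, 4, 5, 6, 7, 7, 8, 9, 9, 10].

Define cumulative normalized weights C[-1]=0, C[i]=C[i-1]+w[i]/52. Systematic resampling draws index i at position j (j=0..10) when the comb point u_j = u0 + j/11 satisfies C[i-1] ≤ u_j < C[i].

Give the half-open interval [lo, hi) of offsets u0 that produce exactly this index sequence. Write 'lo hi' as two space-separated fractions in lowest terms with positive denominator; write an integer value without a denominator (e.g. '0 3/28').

3/286 4/143

C = [1/13, 2/13, 5/26, 5/26, 7/26, 4/13, 11/26, 31/52, 19/26, 11/13, 1]
j=0 picked index 0: u0 ∈ [0, 1/13)
j=1 picked index 1: u0 ∈ [-2/143, 9/143)
j=2 picked index 4: u0 ∈ [3/286, 25/286)
j=3 picked index 5: u0 ∈ [-1/286, 5/143)
j=4 picked index 6: u0 ∈ [-8/143, 17/286)
j=5 picked index 7: u0 ∈ [-9/286, 81/572)
j=6 picked index 7: u0 ∈ [-35/286, 29/572)
j=7 picked index 8: u0 ∈ [-23/572, 27/286)
j=8 picked index 9: u0 ∈ [1/286, 17/143)
j=9 picked index 9: u0 ∈ [-25/286, 4/143)
j=10 picked index 10: u0 ∈ [-9/143, 1/11)
intersection: [3/286, 4/143)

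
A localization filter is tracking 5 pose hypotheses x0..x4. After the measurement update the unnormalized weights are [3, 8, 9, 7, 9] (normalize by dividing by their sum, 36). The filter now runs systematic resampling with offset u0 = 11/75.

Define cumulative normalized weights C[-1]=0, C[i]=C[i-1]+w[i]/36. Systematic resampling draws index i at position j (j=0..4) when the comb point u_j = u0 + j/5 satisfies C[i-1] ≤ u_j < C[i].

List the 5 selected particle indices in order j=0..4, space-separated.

1 2 2 3 4

C = [1/12, 11/36, 5/9, 3/4, 1]
j=0: u_0=11/75 ∈ [1/12, 11/36) → index 1
j=1: u_1=26/75 ∈ [11/36, 5/9) → index 2
j=2: u_2=41/75 ∈ [11/36, 5/9) → index 2
j=3: u_3=56/75 ∈ [5/9, 3/4) → index 3
j=4: u_4=71/75 ∈ [3/4, 1) → index 4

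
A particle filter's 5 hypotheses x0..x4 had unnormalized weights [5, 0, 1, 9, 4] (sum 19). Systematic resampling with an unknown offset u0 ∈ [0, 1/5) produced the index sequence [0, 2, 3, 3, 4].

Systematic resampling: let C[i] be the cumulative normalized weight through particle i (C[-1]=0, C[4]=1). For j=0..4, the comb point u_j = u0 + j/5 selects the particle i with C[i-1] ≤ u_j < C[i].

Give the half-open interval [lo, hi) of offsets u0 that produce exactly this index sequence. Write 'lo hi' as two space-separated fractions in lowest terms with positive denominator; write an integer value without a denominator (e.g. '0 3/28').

C = [5/19, 5/19, 6/19, 15/19, 1]
j=0 picked index 0: u0 ∈ [0, 5/19)
j=1 picked index 2: u0 ∈ [6/95, 11/95)
j=2 picked index 3: u0 ∈ [-8/95, 37/95)
j=3 picked index 3: u0 ∈ [-27/95, 18/95)
j=4 picked index 4: u0 ∈ [-1/95, 1/5)
intersection: [6/95, 11/95)

6/95 11/95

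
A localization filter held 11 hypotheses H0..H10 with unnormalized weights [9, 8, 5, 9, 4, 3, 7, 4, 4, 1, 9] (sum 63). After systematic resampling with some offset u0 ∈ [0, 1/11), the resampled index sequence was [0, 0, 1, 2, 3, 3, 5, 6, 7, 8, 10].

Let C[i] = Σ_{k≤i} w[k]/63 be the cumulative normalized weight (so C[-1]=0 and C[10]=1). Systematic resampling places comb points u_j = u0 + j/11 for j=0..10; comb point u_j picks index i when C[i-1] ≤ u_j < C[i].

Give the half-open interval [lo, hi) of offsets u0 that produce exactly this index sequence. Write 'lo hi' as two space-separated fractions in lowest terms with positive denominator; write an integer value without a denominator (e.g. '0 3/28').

C = [1/7, 17/63, 22/63, 31/63, 5/9, 38/63, 5/7, 7/9, 53/63, 6/7, 1]
j=0 picked index 0: u0 ∈ [0, 1/7)
j=1 picked index 0: u0 ∈ [-1/11, 4/77)
j=2 picked index 1: u0 ∈ [-3/77, 61/693)
j=3 picked index 2: u0 ∈ [-2/693, 53/693)
j=4 picked index 3: u0 ∈ [-10/693, 89/693)
j=5 picked index 3: u0 ∈ [-73/693, 26/693)
j=6 picked index 5: u0 ∈ [1/99, 40/693)
j=7 picked index 6: u0 ∈ [-23/693, 6/77)
j=8 picked index 7: u0 ∈ [-1/77, 5/99)
j=9 picked index 8: u0 ∈ [-4/99, 16/693)
j=10 picked index 10: u0 ∈ [-4/77, 1/11)
intersection: [1/99, 16/693)

1/99 16/693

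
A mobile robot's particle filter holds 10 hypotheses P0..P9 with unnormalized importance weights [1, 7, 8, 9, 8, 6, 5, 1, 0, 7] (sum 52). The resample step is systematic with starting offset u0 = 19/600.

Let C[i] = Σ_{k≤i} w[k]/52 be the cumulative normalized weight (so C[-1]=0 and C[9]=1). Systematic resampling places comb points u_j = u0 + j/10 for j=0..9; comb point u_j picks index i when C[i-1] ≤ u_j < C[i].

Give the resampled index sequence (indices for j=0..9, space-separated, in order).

1 1 2 3 3 4 4 5 6 9

C = [1/52, 2/13, 4/13, 25/52, 33/52, 3/4, 11/13, 45/52, 45/52, 1]
j=0: u_0=19/600 ∈ [1/52, 2/13) → index 1
j=1: u_1=79/600 ∈ [1/52, 2/13) → index 1
j=2: u_2=139/600 ∈ [2/13, 4/13) → index 2
j=3: u_3=199/600 ∈ [4/13, 25/52) → index 3
j=4: u_4=259/600 ∈ [4/13, 25/52) → index 3
j=5: u_5=319/600 ∈ [25/52, 33/52) → index 4
j=6: u_6=379/600 ∈ [25/52, 33/52) → index 4
j=7: u_7=439/600 ∈ [33/52, 3/4) → index 5
j=8: u_8=499/600 ∈ [3/4, 11/13) → index 6
j=9: u_9=559/600 ∈ [45/52, 1) → index 9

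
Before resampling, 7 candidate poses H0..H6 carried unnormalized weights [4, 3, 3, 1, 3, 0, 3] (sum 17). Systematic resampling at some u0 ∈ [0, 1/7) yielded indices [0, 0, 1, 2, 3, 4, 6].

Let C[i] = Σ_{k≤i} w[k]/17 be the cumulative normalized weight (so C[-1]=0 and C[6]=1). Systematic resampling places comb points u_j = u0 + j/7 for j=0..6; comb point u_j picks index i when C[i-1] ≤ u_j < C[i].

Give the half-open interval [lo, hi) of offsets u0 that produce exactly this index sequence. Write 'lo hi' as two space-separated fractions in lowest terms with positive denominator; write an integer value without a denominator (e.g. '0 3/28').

2/119 9/119

C = [4/17, 7/17, 10/17, 11/17, 14/17, 14/17, 1]
j=0 picked index 0: u0 ∈ [0, 4/17)
j=1 picked index 0: u0 ∈ [-1/7, 11/119)
j=2 picked index 1: u0 ∈ [-6/119, 15/119)
j=3 picked index 2: u0 ∈ [-2/119, 19/119)
j=4 picked index 3: u0 ∈ [2/119, 9/119)
j=5 picked index 4: u0 ∈ [-8/119, 13/119)
j=6 picked index 6: u0 ∈ [-4/119, 1/7)
intersection: [2/119, 9/119)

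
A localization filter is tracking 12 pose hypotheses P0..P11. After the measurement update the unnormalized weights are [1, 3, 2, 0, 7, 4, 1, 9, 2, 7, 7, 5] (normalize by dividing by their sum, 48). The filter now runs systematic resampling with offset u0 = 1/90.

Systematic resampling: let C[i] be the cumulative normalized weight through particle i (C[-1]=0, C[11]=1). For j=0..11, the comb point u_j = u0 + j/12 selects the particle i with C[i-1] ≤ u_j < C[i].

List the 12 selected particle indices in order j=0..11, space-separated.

C = [1/48, 1/12, 1/8, 1/8, 13/48, 17/48, 3/8, 9/16, 29/48, 3/4, 43/48, 1]
j=0: u_0=1/90 ∈ [0, 1/48) → index 0
j=1: u_1=17/180 ∈ [1/12, 1/8) → index 2
j=2: u_2=8/45 ∈ [1/8, 13/48) → index 4
j=3: u_3=47/180 ∈ [1/8, 13/48) → index 4
j=4: u_4=31/90 ∈ [13/48, 17/48) → index 5
j=5: u_5=77/180 ∈ [3/8, 9/16) → index 7
j=6: u_6=23/45 ∈ [3/8, 9/16) → index 7
j=7: u_7=107/180 ∈ [9/16, 29/48) → index 8
j=8: u_8=61/90 ∈ [29/48, 3/4) → index 9
j=9: u_9=137/180 ∈ [3/4, 43/48) → index 10
j=10: u_10=38/45 ∈ [3/4, 43/48) → index 10
j=11: u_11=167/180 ∈ [43/48, 1) → index 11

0 2 4 4 5 7 7 8 9 10 10 11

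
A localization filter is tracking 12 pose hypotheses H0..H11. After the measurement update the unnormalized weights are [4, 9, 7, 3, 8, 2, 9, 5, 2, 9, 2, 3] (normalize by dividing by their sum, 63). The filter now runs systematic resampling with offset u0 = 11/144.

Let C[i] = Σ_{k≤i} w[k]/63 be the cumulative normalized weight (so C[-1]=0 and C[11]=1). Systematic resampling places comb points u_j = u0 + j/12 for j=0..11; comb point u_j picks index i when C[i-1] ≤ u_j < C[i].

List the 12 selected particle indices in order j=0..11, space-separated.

C = [4/63, 13/63, 20/63, 23/63, 31/63, 11/21, 2/3, 47/63, 7/9, 58/63, 20/21, 1]
j=0: u_0=11/144 ∈ [4/63, 13/63) → index 1
j=1: u_1=23/144 ∈ [4/63, 13/63) → index 1
j=2: u_2=35/144 ∈ [13/63, 20/63) → index 2
j=3: u_3=47/144 ∈ [20/63, 23/63) → index 3
j=4: u_4=59/144 ∈ [23/63, 31/63) → index 4
j=5: u_5=71/144 ∈ [31/63, 11/21) → index 5
j=6: u_6=83/144 ∈ [11/21, 2/3) → index 6
j=7: u_7=95/144 ∈ [11/21, 2/3) → index 6
j=8: u_8=107/144 ∈ [2/3, 47/63) → index 7
j=9: u_9=119/144 ∈ [7/9, 58/63) → index 9
j=10: u_10=131/144 ∈ [7/9, 58/63) → index 9
j=11: u_11=143/144 ∈ [20/21, 1) → index 11

1 1 2 3 4 5 6 6 7 9 9 11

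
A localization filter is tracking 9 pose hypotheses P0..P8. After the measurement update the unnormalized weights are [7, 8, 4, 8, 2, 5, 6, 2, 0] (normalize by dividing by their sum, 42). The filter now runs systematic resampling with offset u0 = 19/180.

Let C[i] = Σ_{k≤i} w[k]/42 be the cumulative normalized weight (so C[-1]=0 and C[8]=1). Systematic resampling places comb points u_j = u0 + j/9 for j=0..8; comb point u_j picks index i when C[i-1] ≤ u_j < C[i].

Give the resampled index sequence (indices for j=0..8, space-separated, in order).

C = [1/6, 5/14, 19/42, 9/14, 29/42, 17/21, 20/21, 1, 1]
j=0: u_0=19/180 ∈ [0, 1/6) → index 0
j=1: u_1=13/60 ∈ [1/6, 5/14) → index 1
j=2: u_2=59/180 ∈ [1/6, 5/14) → index 1
j=3: u_3=79/180 ∈ [5/14, 19/42) → index 2
j=4: u_4=11/20 ∈ [19/42, 9/14) → index 3
j=5: u_5=119/180 ∈ [9/14, 29/42) → index 4
j=6: u_6=139/180 ∈ [29/42, 17/21) → index 5
j=7: u_7=53/60 ∈ [17/21, 20/21) → index 6
j=8: u_8=179/180 ∈ [20/21, 1) → index 7

0 1 1 2 3 4 5 6 7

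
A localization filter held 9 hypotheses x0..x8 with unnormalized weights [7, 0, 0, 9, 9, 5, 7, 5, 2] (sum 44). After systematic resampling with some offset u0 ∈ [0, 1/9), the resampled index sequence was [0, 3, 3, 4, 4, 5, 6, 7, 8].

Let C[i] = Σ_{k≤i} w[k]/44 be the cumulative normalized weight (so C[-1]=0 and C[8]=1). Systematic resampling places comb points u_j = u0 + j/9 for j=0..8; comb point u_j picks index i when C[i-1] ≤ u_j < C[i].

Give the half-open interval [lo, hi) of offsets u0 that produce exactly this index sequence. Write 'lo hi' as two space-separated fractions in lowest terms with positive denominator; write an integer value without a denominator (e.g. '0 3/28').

13/198 1/9

C = [7/44, 7/44, 7/44, 4/11, 25/44, 15/22, 37/44, 21/22, 1]
j=0 picked index 0: u0 ∈ [0, 7/44)
j=1 picked index 3: u0 ∈ [19/396, 25/99)
j=2 picked index 3: u0 ∈ [-25/396, 14/99)
j=3 picked index 4: u0 ∈ [1/33, 31/132)
j=4 picked index 4: u0 ∈ [-8/99, 49/396)
j=5 picked index 5: u0 ∈ [5/396, 25/198)
j=6 picked index 6: u0 ∈ [1/66, 23/132)
j=7 picked index 7: u0 ∈ [25/396, 35/198)
j=8 picked index 8: u0 ∈ [13/198, 1/9)
intersection: [13/198, 1/9)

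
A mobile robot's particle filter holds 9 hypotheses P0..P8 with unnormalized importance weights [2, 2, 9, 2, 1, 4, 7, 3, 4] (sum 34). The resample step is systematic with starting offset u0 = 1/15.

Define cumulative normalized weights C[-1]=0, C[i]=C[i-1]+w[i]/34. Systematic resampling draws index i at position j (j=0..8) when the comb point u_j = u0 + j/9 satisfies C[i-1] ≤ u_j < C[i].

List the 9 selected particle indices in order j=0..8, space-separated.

1 2 2 3 5 6 6 7 8

C = [1/17, 2/17, 13/34, 15/34, 8/17, 10/17, 27/34, 15/17, 1]
j=0: u_0=1/15 ∈ [1/17, 2/17) → index 1
j=1: u_1=8/45 ∈ [2/17, 13/34) → index 2
j=2: u_2=13/45 ∈ [2/17, 13/34) → index 2
j=3: u_3=2/5 ∈ [13/34, 15/34) → index 3
j=4: u_4=23/45 ∈ [8/17, 10/17) → index 5
j=5: u_5=28/45 ∈ [10/17, 27/34) → index 6
j=6: u_6=11/15 ∈ [10/17, 27/34) → index 6
j=7: u_7=38/45 ∈ [27/34, 15/17) → index 7
j=8: u_8=43/45 ∈ [15/17, 1) → index 8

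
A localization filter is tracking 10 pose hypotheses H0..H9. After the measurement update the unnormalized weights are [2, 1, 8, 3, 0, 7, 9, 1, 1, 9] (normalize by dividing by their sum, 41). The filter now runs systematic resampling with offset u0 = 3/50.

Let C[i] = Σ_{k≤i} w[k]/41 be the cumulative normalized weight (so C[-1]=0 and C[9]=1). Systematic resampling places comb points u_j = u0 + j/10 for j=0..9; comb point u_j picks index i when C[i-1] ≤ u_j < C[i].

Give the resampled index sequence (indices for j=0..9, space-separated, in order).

1 2 2 5 5 6 6 8 9 9

C = [2/41, 3/41, 11/41, 14/41, 14/41, 21/41, 30/41, 31/41, 32/41, 1]
j=0: u_0=3/50 ∈ [2/41, 3/41) → index 1
j=1: u_1=4/25 ∈ [3/41, 11/41) → index 2
j=2: u_2=13/50 ∈ [3/41, 11/41) → index 2
j=3: u_3=9/25 ∈ [14/41, 21/41) → index 5
j=4: u_4=23/50 ∈ [14/41, 21/41) → index 5
j=5: u_5=14/25 ∈ [21/41, 30/41) → index 6
j=6: u_6=33/50 ∈ [21/41, 30/41) → index 6
j=7: u_7=19/25 ∈ [31/41, 32/41) → index 8
j=8: u_8=43/50 ∈ [32/41, 1) → index 9
j=9: u_9=24/25 ∈ [32/41, 1) → index 9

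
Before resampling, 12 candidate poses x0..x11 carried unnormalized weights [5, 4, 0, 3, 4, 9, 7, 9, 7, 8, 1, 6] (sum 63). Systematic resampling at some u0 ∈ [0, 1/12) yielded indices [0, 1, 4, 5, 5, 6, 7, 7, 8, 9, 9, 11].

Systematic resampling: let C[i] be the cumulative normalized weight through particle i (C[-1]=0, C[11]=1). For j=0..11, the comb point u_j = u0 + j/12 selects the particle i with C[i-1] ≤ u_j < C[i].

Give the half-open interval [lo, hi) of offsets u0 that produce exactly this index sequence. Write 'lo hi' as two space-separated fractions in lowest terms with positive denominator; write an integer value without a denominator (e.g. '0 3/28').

C = [5/63, 1/7, 1/7, 4/21, 16/63, 25/63, 32/63, 41/63, 16/21, 8/9, 19/21, 1]
j=0 picked index 0: u0 ∈ [0, 5/63)
j=1 picked index 1: u0 ∈ [-1/252, 5/84)
j=2 picked index 4: u0 ∈ [1/42, 11/126)
j=3 picked index 5: u0 ∈ [1/252, 37/252)
j=4 picked index 5: u0 ∈ [-5/63, 4/63)
j=5 picked index 6: u0 ∈ [-5/252, 23/252)
j=6 picked index 7: u0 ∈ [1/126, 19/126)
j=7 picked index 7: u0 ∈ [-19/252, 17/252)
j=8 picked index 8: u0 ∈ [-1/63, 2/21)
j=9 picked index 9: u0 ∈ [1/84, 5/36)
j=10 picked index 9: u0 ∈ [-1/14, 1/18)
j=11 picked index 11: u0 ∈ [-1/84, 1/12)
intersection: [1/42, 1/18)

1/42 1/18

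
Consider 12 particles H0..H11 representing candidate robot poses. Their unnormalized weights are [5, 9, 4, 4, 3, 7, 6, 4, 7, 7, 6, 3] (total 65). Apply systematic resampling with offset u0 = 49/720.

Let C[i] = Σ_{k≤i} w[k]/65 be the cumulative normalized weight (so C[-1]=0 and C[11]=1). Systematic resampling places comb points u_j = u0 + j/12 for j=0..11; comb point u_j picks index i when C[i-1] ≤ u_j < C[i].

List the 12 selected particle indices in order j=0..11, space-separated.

0 1 2 3 5 5 6 8 8 9 10 11

C = [1/13, 14/65, 18/65, 22/65, 5/13, 32/65, 38/65, 42/65, 49/65, 56/65, 62/65, 1]
j=0: u_0=49/720 ∈ [0, 1/13) → index 0
j=1: u_1=109/720 ∈ [1/13, 14/65) → index 1
j=2: u_2=169/720 ∈ [14/65, 18/65) → index 2
j=3: u_3=229/720 ∈ [18/65, 22/65) → index 3
j=4: u_4=289/720 ∈ [5/13, 32/65) → index 5
j=5: u_5=349/720 ∈ [5/13, 32/65) → index 5
j=6: u_6=409/720 ∈ [32/65, 38/65) → index 6
j=7: u_7=469/720 ∈ [42/65, 49/65) → index 8
j=8: u_8=529/720 ∈ [42/65, 49/65) → index 8
j=9: u_9=589/720 ∈ [49/65, 56/65) → index 9
j=10: u_10=649/720 ∈ [56/65, 62/65) → index 10
j=11: u_11=709/720 ∈ [62/65, 1) → index 11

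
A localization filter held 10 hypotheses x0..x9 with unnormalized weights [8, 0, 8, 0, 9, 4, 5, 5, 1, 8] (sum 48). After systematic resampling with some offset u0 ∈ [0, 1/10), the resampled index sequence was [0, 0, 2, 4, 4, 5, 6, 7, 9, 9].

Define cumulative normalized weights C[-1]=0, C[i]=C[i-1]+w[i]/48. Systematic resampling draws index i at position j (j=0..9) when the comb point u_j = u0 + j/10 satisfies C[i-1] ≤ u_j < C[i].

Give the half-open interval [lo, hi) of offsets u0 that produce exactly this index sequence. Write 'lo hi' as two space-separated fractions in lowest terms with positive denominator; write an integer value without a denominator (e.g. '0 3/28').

C = [1/6, 1/6, 1/3, 1/3, 25/48, 29/48, 17/24, 13/16, 5/6, 1]
j=0 picked index 0: u0 ∈ [0, 1/6)
j=1 picked index 0: u0 ∈ [-1/10, 1/15)
j=2 picked index 2: u0 ∈ [-1/30, 2/15)
j=3 picked index 4: u0 ∈ [1/30, 53/240)
j=4 picked index 4: u0 ∈ [-1/15, 29/240)
j=5 picked index 5: u0 ∈ [1/48, 5/48)
j=6 picked index 6: u0 ∈ [1/240, 13/120)
j=7 picked index 7: u0 ∈ [1/120, 9/80)
j=8 picked index 9: u0 ∈ [1/30, 1/5)
j=9 picked index 9: u0 ∈ [-1/15, 1/10)
intersection: [1/30, 1/15)

1/30 1/15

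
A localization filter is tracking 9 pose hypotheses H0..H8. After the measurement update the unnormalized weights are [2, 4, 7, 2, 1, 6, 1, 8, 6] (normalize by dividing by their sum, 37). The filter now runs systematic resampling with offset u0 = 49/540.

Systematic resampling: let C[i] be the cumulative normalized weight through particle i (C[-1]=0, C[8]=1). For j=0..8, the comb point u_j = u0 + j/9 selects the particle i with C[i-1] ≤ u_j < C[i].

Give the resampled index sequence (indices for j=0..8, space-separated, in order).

1 2 2 4 5 7 7 8 8

C = [2/37, 6/37, 13/37, 15/37, 16/37, 22/37, 23/37, 31/37, 1]
j=0: u_0=49/540 ∈ [2/37, 6/37) → index 1
j=1: u_1=109/540 ∈ [6/37, 13/37) → index 2
j=2: u_2=169/540 ∈ [6/37, 13/37) → index 2
j=3: u_3=229/540 ∈ [15/37, 16/37) → index 4
j=4: u_4=289/540 ∈ [16/37, 22/37) → index 5
j=5: u_5=349/540 ∈ [23/37, 31/37) → index 7
j=6: u_6=409/540 ∈ [23/37, 31/37) → index 7
j=7: u_7=469/540 ∈ [31/37, 1) → index 8
j=8: u_8=529/540 ∈ [31/37, 1) → index 8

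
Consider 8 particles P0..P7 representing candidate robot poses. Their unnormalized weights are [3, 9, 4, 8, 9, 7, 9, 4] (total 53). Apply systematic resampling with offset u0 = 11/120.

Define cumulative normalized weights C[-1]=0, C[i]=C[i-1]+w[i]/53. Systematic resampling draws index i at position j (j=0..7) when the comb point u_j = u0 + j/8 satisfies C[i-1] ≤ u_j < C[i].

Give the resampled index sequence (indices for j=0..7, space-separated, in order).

C = [3/53, 12/53, 16/53, 24/53, 33/53, 40/53, 49/53, 1]
j=0: u_0=11/120 ∈ [3/53, 12/53) → index 1
j=1: u_1=13/60 ∈ [3/53, 12/53) → index 1
j=2: u_2=41/120 ∈ [16/53, 24/53) → index 3
j=3: u_3=7/15 ∈ [24/53, 33/53) → index 4
j=4: u_4=71/120 ∈ [24/53, 33/53) → index 4
j=5: u_5=43/60 ∈ [33/53, 40/53) → index 5
j=6: u_6=101/120 ∈ [40/53, 49/53) → index 6
j=7: u_7=29/30 ∈ [49/53, 1) → index 7

1 1 3 4 4 5 6 7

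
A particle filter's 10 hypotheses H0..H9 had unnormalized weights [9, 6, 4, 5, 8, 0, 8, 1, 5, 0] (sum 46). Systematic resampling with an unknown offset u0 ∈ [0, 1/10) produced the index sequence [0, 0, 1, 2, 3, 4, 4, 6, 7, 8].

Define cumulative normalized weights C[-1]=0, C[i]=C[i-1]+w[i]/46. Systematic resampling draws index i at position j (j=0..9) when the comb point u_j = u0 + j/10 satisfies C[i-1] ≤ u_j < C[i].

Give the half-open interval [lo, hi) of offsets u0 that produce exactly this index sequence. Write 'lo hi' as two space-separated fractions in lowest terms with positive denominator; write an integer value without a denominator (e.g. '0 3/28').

C = [9/46, 15/46, 19/46, 12/23, 16/23, 16/23, 20/23, 41/46, 1, 1]
j=0 picked index 0: u0 ∈ [0, 9/46)
j=1 picked index 0: u0 ∈ [-1/10, 11/115)
j=2 picked index 1: u0 ∈ [-1/230, 29/230)
j=3 picked index 2: u0 ∈ [3/115, 13/115)
j=4 picked index 3: u0 ∈ [3/230, 14/115)
j=5 picked index 4: u0 ∈ [1/46, 9/46)
j=6 picked index 4: u0 ∈ [-9/115, 11/115)
j=7 picked index 6: u0 ∈ [-1/230, 39/230)
j=8 picked index 7: u0 ∈ [8/115, 21/230)
j=9 picked index 8: u0 ∈ [-1/115, 1/10)
intersection: [8/115, 21/230)

8/115 21/230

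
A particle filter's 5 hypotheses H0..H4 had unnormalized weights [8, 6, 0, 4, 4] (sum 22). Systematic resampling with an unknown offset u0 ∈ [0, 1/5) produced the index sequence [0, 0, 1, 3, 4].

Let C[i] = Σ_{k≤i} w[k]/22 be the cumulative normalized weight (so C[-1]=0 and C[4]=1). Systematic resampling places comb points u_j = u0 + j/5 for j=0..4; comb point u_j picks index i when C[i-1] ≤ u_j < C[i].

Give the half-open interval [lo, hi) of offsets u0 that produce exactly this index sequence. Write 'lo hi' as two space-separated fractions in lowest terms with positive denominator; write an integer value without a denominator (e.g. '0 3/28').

2/55 9/55

C = [4/11, 7/11, 7/11, 9/11, 1]
j=0 picked index 0: u0 ∈ [0, 4/11)
j=1 picked index 0: u0 ∈ [-1/5, 9/55)
j=2 picked index 1: u0 ∈ [-2/55, 13/55)
j=3 picked index 3: u0 ∈ [2/55, 12/55)
j=4 picked index 4: u0 ∈ [1/55, 1/5)
intersection: [2/55, 9/55)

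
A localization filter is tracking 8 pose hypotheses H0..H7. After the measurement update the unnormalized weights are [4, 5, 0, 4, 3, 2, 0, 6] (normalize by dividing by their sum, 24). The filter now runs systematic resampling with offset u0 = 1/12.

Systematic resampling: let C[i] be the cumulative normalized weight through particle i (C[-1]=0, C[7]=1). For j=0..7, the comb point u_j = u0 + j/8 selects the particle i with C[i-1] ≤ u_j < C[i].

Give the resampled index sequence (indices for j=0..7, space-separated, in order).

0 1 1 3 4 5 7 7

C = [1/6, 3/8, 3/8, 13/24, 2/3, 3/4, 3/4, 1]
j=0: u_0=1/12 ∈ [0, 1/6) → index 0
j=1: u_1=5/24 ∈ [1/6, 3/8) → index 1
j=2: u_2=1/3 ∈ [1/6, 3/8) → index 1
j=3: u_3=11/24 ∈ [3/8, 13/24) → index 3
j=4: u_4=7/12 ∈ [13/24, 2/3) → index 4
j=5: u_5=17/24 ∈ [2/3, 3/4) → index 5
j=6: u_6=5/6 ∈ [3/4, 1) → index 7
j=7: u_7=23/24 ∈ [3/4, 1) → index 7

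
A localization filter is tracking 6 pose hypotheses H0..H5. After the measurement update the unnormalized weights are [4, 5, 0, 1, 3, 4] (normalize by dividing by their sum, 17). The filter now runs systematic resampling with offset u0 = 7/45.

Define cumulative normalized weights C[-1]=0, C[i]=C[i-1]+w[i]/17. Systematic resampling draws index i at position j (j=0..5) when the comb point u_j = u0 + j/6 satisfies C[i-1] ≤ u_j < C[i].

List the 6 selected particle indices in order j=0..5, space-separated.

0 1 1 4 5 5

C = [4/17, 9/17, 9/17, 10/17, 13/17, 1]
j=0: u_0=7/45 ∈ [0, 4/17) → index 0
j=1: u_1=29/90 ∈ [4/17, 9/17) → index 1
j=2: u_2=22/45 ∈ [4/17, 9/17) → index 1
j=3: u_3=59/90 ∈ [10/17, 13/17) → index 4
j=4: u_4=37/45 ∈ [13/17, 1) → index 5
j=5: u_5=89/90 ∈ [13/17, 1) → index 5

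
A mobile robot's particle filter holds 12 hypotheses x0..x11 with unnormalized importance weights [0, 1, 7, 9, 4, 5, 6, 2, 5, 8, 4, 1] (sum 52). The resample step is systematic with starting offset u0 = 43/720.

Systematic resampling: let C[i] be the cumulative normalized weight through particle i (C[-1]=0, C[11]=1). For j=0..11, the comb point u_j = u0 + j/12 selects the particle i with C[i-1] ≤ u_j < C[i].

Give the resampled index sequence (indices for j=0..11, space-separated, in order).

C = [0, 1/52, 2/13, 17/52, 21/52, 1/2, 8/13, 17/26, 3/4, 47/52, 51/52, 1]
j=0: u_0=43/720 ∈ [1/52, 2/13) → index 2
j=1: u_1=103/720 ∈ [1/52, 2/13) → index 2
j=2: u_2=163/720 ∈ [2/13, 17/52) → index 3
j=3: u_3=223/720 ∈ [2/13, 17/52) → index 3
j=4: u_4=283/720 ∈ [17/52, 21/52) → index 4
j=5: u_5=343/720 ∈ [21/52, 1/2) → index 5
j=6: u_6=403/720 ∈ [1/2, 8/13) → index 6
j=7: u_7=463/720 ∈ [8/13, 17/26) → index 7
j=8: u_8=523/720 ∈ [17/26, 3/4) → index 8
j=9: u_9=583/720 ∈ [3/4, 47/52) → index 9
j=10: u_10=643/720 ∈ [3/4, 47/52) → index 9
j=11: u_11=703/720 ∈ [47/52, 51/52) → index 10

2 2 3 3 4 5 6 7 8 9 9 10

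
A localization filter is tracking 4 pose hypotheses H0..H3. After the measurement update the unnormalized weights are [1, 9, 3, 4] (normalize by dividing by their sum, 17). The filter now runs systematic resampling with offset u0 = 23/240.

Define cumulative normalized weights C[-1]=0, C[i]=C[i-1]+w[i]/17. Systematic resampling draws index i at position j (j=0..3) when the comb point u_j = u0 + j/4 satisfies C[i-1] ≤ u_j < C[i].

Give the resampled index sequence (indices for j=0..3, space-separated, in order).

1 1 2 3

C = [1/17, 10/17, 13/17, 1]
j=0: u_0=23/240 ∈ [1/17, 10/17) → index 1
j=1: u_1=83/240 ∈ [1/17, 10/17) → index 1
j=2: u_2=143/240 ∈ [10/17, 13/17) → index 2
j=3: u_3=203/240 ∈ [13/17, 1) → index 3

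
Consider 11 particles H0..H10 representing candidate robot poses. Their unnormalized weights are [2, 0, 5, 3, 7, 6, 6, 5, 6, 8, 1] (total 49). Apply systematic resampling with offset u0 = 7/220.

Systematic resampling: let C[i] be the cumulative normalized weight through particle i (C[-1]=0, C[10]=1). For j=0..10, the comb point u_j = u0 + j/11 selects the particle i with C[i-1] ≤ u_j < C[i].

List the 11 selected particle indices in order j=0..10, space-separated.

0 2 4 4 5 6 6 7 8 9 9

C = [2/49, 2/49, 1/7, 10/49, 17/49, 23/49, 29/49, 34/49, 40/49, 48/49, 1]
j=0: u_0=7/220 ∈ [0, 2/49) → index 0
j=1: u_1=27/220 ∈ [2/49, 1/7) → index 2
j=2: u_2=47/220 ∈ [10/49, 17/49) → index 4
j=3: u_3=67/220 ∈ [10/49, 17/49) → index 4
j=4: u_4=87/220 ∈ [17/49, 23/49) → index 5
j=5: u_5=107/220 ∈ [23/49, 29/49) → index 6
j=6: u_6=127/220 ∈ [23/49, 29/49) → index 6
j=7: u_7=147/220 ∈ [29/49, 34/49) → index 7
j=8: u_8=167/220 ∈ [34/49, 40/49) → index 8
j=9: u_9=17/20 ∈ [40/49, 48/49) → index 9
j=10: u_10=207/220 ∈ [40/49, 48/49) → index 9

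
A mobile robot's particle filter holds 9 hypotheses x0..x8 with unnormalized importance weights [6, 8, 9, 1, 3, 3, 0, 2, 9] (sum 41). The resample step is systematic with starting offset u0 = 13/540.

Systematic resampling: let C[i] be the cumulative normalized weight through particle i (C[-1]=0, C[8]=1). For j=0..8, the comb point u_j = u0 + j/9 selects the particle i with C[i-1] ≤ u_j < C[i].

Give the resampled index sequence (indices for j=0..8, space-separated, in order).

C = [6/41, 14/41, 23/41, 24/41, 27/41, 30/41, 30/41, 32/41, 1]
j=0: u_0=13/540 ∈ [0, 6/41) → index 0
j=1: u_1=73/540 ∈ [0, 6/41) → index 0
j=2: u_2=133/540 ∈ [6/41, 14/41) → index 1
j=3: u_3=193/540 ∈ [14/41, 23/41) → index 2
j=4: u_4=253/540 ∈ [14/41, 23/41) → index 2
j=5: u_5=313/540 ∈ [23/41, 24/41) → index 3
j=6: u_6=373/540 ∈ [27/41, 30/41) → index 5
j=7: u_7=433/540 ∈ [32/41, 1) → index 8
j=8: u_8=493/540 ∈ [32/41, 1) → index 8

0 0 1 2 2 3 5 8 8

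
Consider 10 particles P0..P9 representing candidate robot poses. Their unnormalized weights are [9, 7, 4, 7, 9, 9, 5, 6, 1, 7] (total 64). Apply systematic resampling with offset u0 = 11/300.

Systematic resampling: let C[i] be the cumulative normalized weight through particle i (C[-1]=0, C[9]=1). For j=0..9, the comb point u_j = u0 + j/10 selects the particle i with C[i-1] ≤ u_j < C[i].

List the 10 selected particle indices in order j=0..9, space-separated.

0 0 1 3 4 4 5 6 7 9

C = [9/64, 1/4, 5/16, 27/64, 9/16, 45/64, 25/32, 7/8, 57/64, 1]
j=0: u_0=11/300 ∈ [0, 9/64) → index 0
j=1: u_1=41/300 ∈ [0, 9/64) → index 0
j=2: u_2=71/300 ∈ [9/64, 1/4) → index 1
j=3: u_3=101/300 ∈ [5/16, 27/64) → index 3
j=4: u_4=131/300 ∈ [27/64, 9/16) → index 4
j=5: u_5=161/300 ∈ [27/64, 9/16) → index 4
j=6: u_6=191/300 ∈ [9/16, 45/64) → index 5
j=7: u_7=221/300 ∈ [45/64, 25/32) → index 6
j=8: u_8=251/300 ∈ [25/32, 7/8) → index 7
j=9: u_9=281/300 ∈ [57/64, 1) → index 9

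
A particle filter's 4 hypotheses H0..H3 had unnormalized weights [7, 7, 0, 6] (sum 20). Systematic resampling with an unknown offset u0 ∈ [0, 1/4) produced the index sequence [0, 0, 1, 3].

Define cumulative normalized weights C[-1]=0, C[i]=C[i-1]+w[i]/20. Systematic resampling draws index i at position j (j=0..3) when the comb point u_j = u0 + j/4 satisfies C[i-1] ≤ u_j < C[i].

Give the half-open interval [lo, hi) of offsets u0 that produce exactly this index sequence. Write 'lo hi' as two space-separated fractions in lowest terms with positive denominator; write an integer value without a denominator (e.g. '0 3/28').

C = [7/20, 7/10, 7/10, 1]
j=0 picked index 0: u0 ∈ [0, 7/20)
j=1 picked index 0: u0 ∈ [-1/4, 1/10)
j=2 picked index 1: u0 ∈ [-3/20, 1/5)
j=3 picked index 3: u0 ∈ [-1/20, 1/4)
intersection: [0, 1/10)

0 1/10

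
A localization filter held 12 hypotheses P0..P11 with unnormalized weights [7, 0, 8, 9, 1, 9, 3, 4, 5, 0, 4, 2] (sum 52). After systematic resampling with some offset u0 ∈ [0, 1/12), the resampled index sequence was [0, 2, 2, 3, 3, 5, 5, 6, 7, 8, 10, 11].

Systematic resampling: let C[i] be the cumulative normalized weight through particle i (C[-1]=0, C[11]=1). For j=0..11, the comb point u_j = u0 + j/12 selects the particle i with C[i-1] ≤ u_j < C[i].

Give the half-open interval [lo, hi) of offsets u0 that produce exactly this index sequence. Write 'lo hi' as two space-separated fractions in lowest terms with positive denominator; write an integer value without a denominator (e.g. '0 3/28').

C = [7/52, 7/52, 15/52, 6/13, 25/52, 17/26, 37/52, 41/52, 23/26, 23/26, 25/26, 1]
j=0 picked index 0: u0 ∈ [0, 7/52)
j=1 picked index 2: u0 ∈ [2/39, 8/39)
j=2 picked index 2: u0 ∈ [-5/156, 19/156)
j=3 picked index 3: u0 ∈ [1/26, 11/52)
j=4 picked index 3: u0 ∈ [-7/156, 5/39)
j=5 picked index 5: u0 ∈ [5/78, 37/156)
j=6 picked index 5: u0 ∈ [-1/52, 2/13)
j=7 picked index 6: u0 ∈ [11/156, 5/39)
j=8 picked index 7: u0 ∈ [7/156, 19/156)
j=9 picked index 8: u0 ∈ [1/26, 7/52)
j=10 picked index 10: u0 ∈ [2/39, 5/39)
j=11 picked index 11: u0 ∈ [7/156, 1/12)
intersection: [11/156, 1/12)

11/156 1/12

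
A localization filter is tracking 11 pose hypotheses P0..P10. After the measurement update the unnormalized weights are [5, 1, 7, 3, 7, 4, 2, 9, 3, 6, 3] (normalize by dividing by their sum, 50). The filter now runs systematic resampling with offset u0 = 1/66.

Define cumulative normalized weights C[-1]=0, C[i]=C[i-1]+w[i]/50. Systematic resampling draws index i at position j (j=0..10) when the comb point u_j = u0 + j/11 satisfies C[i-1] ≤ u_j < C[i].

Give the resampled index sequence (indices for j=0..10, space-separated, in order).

C = [1/10, 3/25, 13/50, 8/25, 23/50, 27/50, 29/50, 19/25, 41/50, 47/50, 1]
j=0: u_0=1/66 ∈ [0, 1/10) → index 0
j=1: u_1=7/66 ∈ [1/10, 3/25) → index 1
j=2: u_2=13/66 ∈ [3/25, 13/50) → index 2
j=3: u_3=19/66 ∈ [13/50, 8/25) → index 3
j=4: u_4=25/66 ∈ [8/25, 23/50) → index 4
j=5: u_5=31/66 ∈ [23/50, 27/50) → index 5
j=6: u_6=37/66 ∈ [27/50, 29/50) → index 6
j=7: u_7=43/66 ∈ [29/50, 19/25) → index 7
j=8: u_8=49/66 ∈ [29/50, 19/25) → index 7
j=9: u_9=5/6 ∈ [41/50, 47/50) → index 9
j=10: u_10=61/66 ∈ [41/50, 47/50) → index 9

0 1 2 3 4 5 6 7 7 9 9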